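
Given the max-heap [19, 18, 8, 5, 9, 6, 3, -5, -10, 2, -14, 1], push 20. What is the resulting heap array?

append 20 at index 12 → [19, 18, 8, 5, 9, 6, 3, -5, -10, 2, -14, 1, 20]
20 > parent 6 at index 5, swap → [19, 18, 8, 5, 9, 20, 3, -5, -10, 2, -14, 1, 6]
20 > parent 8 at index 2, swap → [19, 18, 20, 5, 9, 8, 3, -5, -10, 2, -14, 1, 6]
20 > parent 19 at index 0, swap → [20, 18, 19, 5, 9, 8, 3, -5, -10, 2, -14, 1, 6]

[20, 18, 19, 5, 9, 8, 3, -5, -10, 2, -14, 1, 6]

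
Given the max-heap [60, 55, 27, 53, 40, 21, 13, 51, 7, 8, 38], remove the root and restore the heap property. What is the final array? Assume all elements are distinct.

[55, 53, 27, 51, 40, 21, 13, 38, 7, 8]

remove root 60; move last element 38 to root → [38, 55, 27, 53, 40, 21, 13, 51, 7, 8]
38 vs larger child 55 at index 1, swap → [55, 38, 27, 53, 40, 21, 13, 51, 7, 8]
38 vs larger child 53 at index 3, swap → [55, 53, 27, 38, 40, 21, 13, 51, 7, 8]
38 vs larger child 51 at index 7, swap → [55, 53, 27, 51, 40, 21, 13, 38, 7, 8]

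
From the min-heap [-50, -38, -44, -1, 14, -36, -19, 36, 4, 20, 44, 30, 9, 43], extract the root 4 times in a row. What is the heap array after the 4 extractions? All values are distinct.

[-19, -1, 9, 4, 14, 44, 30, 36, 43, 20]

extract-min #1 returns -50:
  remove root -50; move last element 43 to root → [43, -38, -44, -1, 14, -36, -19, 36, 4, 20, 44, 30, 9]
  43 vs smaller child -44 at index 2, swap → [-44, -38, 43, -1, 14, -36, -19, 36, 4, 20, 44, 30, 9]
  43 vs smaller child -36 at index 5, swap → [-44, -38, -36, -1, 14, 43, -19, 36, 4, 20, 44, 30, 9]
  43 vs smaller child 9 at index 12, swap → [-44, -38, -36, -1, 14, 9, -19, 36, 4, 20, 44, 30, 43]
extract-min #2 returns -44:
  remove root -44; move last element 43 to root → [43, -38, -36, -1, 14, 9, -19, 36, 4, 20, 44, 30]
  43 vs smaller child -38 at index 1, swap → [-38, 43, -36, -1, 14, 9, -19, 36, 4, 20, 44, 30]
  43 vs smaller child -1 at index 3, swap → [-38, -1, -36, 43, 14, 9, -19, 36, 4, 20, 44, 30]
  43 vs smaller child 4 at index 8, swap → [-38, -1, -36, 4, 14, 9, -19, 36, 43, 20, 44, 30]
extract-min #3 returns -38:
  remove root -38; move last element 30 to root → [30, -1, -36, 4, 14, 9, -19, 36, 43, 20, 44]
  30 vs smaller child -36 at index 2, swap → [-36, -1, 30, 4, 14, 9, -19, 36, 43, 20, 44]
  30 vs smaller child -19 at index 6, swap → [-36, -1, -19, 4, 14, 9, 30, 36, 43, 20, 44]
extract-min #4 returns -36:
  remove root -36; move last element 44 to root → [44, -1, -19, 4, 14, 9, 30, 36, 43, 20]
  44 vs smaller child -19 at index 2, swap → [-19, -1, 44, 4, 14, 9, 30, 36, 43, 20]
  44 vs smaller child 9 at index 5, swap → [-19, -1, 9, 4, 14, 44, 30, 36, 43, 20]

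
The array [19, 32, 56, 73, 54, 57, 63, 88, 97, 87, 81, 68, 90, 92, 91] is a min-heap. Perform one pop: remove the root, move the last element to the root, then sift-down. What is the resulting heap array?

[32, 54, 56, 73, 81, 57, 63, 88, 97, 87, 91, 68, 90, 92]

remove root 19; move last element 91 to root → [91, 32, 56, 73, 54, 57, 63, 88, 97, 87, 81, 68, 90, 92]
91 vs smaller child 32 at index 1, swap → [32, 91, 56, 73, 54, 57, 63, 88, 97, 87, 81, 68, 90, 92]
91 vs smaller child 54 at index 4, swap → [32, 54, 56, 73, 91, 57, 63, 88, 97, 87, 81, 68, 90, 92]
91 vs smaller child 81 at index 10, swap → [32, 54, 56, 73, 81, 57, 63, 88, 97, 87, 91, 68, 90, 92]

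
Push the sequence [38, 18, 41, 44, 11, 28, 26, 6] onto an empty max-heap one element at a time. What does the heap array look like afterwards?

Insert 38:
  append 38 at index 0 → [38] (no swap needed)
Insert 18:
  append 18 at index 1 → [38, 18] (no swap needed)
Insert 41:
  append 41 at index 2 → [38, 18, 41]
  41 > parent 38 at index 0, swap → [41, 18, 38]
Insert 44:
  append 44 at index 3 → [41, 18, 38, 44]
  44 > parent 18 at index 1, swap → [41, 44, 38, 18]
  44 > parent 41 at index 0, swap → [44, 41, 38, 18]
Insert 11:
  append 11 at index 4 → [44, 41, 38, 18, 11] (no swap needed)
Insert 28:
  append 28 at index 5 → [44, 41, 38, 18, 11, 28] (no swap needed)
Insert 26:
  append 26 at index 6 → [44, 41, 38, 18, 11, 28, 26] (no swap needed)
Insert 6:
  append 6 at index 7 → [44, 41, 38, 18, 11, 28, 26, 6] (no swap needed)

[44, 41, 38, 18, 11, 28, 26, 6]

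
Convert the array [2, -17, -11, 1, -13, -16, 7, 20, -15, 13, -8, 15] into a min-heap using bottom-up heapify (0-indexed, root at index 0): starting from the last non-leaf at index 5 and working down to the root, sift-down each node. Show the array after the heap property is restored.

[-17, -15, -16, 1, -13, -11, 7, 20, 2, 13, -8, 15]

sift down from index 5: already satisfies heap property
sift down from index 4: already satisfies heap property
sift down from index 3:
  1 vs smaller child -15 at index 8, swap → [2, -17, -11, -15, -13, -16, 7, 20, 1, 13, -8, 15]
sift down from index 2:
  -11 vs smaller child -16 at index 5, swap → [2, -17, -16, -15, -13, -11, 7, 20, 1, 13, -8, 15]
sift down from index 1: already satisfies heap property
sift down from index 0:
  2 vs smaller child -17 at index 1, swap → [-17, 2, -16, -15, -13, -11, 7, 20, 1, 13, -8, 15]
  2 vs smaller child -15 at index 3, swap → [-17, -15, -16, 2, -13, -11, 7, 20, 1, 13, -8, 15]
  2 vs smaller child 1 at index 8, swap → [-17, -15, -16, 1, -13, -11, 7, 20, 2, 13, -8, 15]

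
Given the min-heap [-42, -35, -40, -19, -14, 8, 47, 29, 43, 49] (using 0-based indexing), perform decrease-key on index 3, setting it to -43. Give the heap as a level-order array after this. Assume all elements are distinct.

set index 3 from -19 to -43 → [-42, -35, -40, -43, -14, 8, 47, 29, 43, 49]
-43 < parent -35 at index 1, swap → [-42, -43, -40, -35, -14, 8, 47, 29, 43, 49]
-43 < parent -42 at index 0, swap → [-43, -42, -40, -35, -14, 8, 47, 29, 43, 49]

[-43, -42, -40, -35, -14, 8, 47, 29, 43, 49]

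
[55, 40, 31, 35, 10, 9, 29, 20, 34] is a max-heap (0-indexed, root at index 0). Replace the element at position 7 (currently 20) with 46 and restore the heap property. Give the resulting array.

set index 7 from 20 to 46 → [55, 40, 31, 35, 10, 9, 29, 46, 34]
46 > parent 35 at index 3, swap → [55, 40, 31, 46, 10, 9, 29, 35, 34]
46 > parent 40 at index 1, swap → [55, 46, 31, 40, 10, 9, 29, 35, 34]

[55, 46, 31, 40, 10, 9, 29, 35, 34]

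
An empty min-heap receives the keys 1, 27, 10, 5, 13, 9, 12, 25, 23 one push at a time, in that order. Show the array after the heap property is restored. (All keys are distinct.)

[1, 5, 9, 23, 13, 10, 12, 27, 25]

Insert 1:
  append 1 at index 0 → [1] (no swap needed)
Insert 27:
  append 27 at index 1 → [1, 27] (no swap needed)
Insert 10:
  append 10 at index 2 → [1, 27, 10] (no swap needed)
Insert 5:
  append 5 at index 3 → [1, 27, 10, 5]
  5 < parent 27 at index 1, swap → [1, 5, 10, 27]
Insert 13:
  append 13 at index 4 → [1, 5, 10, 27, 13] (no swap needed)
Insert 9:
  append 9 at index 5 → [1, 5, 10, 27, 13, 9]
  9 < parent 10 at index 2, swap → [1, 5, 9, 27, 13, 10]
Insert 12:
  append 12 at index 6 → [1, 5, 9, 27, 13, 10, 12] (no swap needed)
Insert 25:
  append 25 at index 7 → [1, 5, 9, 27, 13, 10, 12, 25]
  25 < parent 27 at index 3, swap → [1, 5, 9, 25, 13, 10, 12, 27]
Insert 23:
  append 23 at index 8 → [1, 5, 9, 25, 13, 10, 12, 27, 23]
  23 < parent 25 at index 3, swap → [1, 5, 9, 23, 13, 10, 12, 27, 25]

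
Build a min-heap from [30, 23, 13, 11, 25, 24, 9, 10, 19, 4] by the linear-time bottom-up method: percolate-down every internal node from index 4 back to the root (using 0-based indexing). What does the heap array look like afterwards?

[4, 10, 9, 11, 23, 24, 13, 30, 19, 25]

sift down from index 4:
  25 vs only child 4 at index 9, swap → [30, 23, 13, 11, 4, 24, 9, 10, 19, 25]
sift down from index 3:
  11 vs smaller child 10 at index 7, swap → [30, 23, 13, 10, 4, 24, 9, 11, 19, 25]
sift down from index 2:
  13 vs smaller child 9 at index 6, swap → [30, 23, 9, 10, 4, 24, 13, 11, 19, 25]
sift down from index 1:
  23 vs smaller child 4 at index 4, swap → [30, 4, 9, 10, 23, 24, 13, 11, 19, 25]
sift down from index 0:
  30 vs smaller child 4 at index 1, swap → [4, 30, 9, 10, 23, 24, 13, 11, 19, 25]
  30 vs smaller child 10 at index 3, swap → [4, 10, 9, 30, 23, 24, 13, 11, 19, 25]
  30 vs smaller child 11 at index 7, swap → [4, 10, 9, 11, 23, 24, 13, 30, 19, 25]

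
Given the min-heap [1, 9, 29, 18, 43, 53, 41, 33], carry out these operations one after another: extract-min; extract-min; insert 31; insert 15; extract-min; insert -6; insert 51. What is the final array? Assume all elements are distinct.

extract-min → returns 1:
  remove root 1; move last element 33 to root → [33, 9, 29, 18, 43, 53, 41]
  33 vs smaller child 9 at index 1, swap → [9, 33, 29, 18, 43, 53, 41]
  33 vs smaller child 18 at index 3, swap → [9, 18, 29, 33, 43, 53, 41]
extract-min → returns 9:
  remove root 9; move last element 41 to root → [41, 18, 29, 33, 43, 53]
  41 vs smaller child 18 at index 1, swap → [18, 41, 29, 33, 43, 53]
  41 vs smaller child 33 at index 3, swap → [18, 33, 29, 41, 43, 53]
insert 31:
  append 31 at index 6 → [18, 33, 29, 41, 43, 53, 31] (no swap needed)
insert 15:
  append 15 at index 7 → [18, 33, 29, 41, 43, 53, 31, 15]
  15 < parent 41 at index 3, swap → [18, 33, 29, 15, 43, 53, 31, 41]
  15 < parent 33 at index 1, swap → [18, 15, 29, 33, 43, 53, 31, 41]
  15 < parent 18 at index 0, swap → [15, 18, 29, 33, 43, 53, 31, 41]
extract-min → returns 15:
  remove root 15; move last element 41 to root → [41, 18, 29, 33, 43, 53, 31]
  41 vs smaller child 18 at index 1, swap → [18, 41, 29, 33, 43, 53, 31]
  41 vs smaller child 33 at index 3, swap → [18, 33, 29, 41, 43, 53, 31]
insert -6:
  append -6 at index 7 → [18, 33, 29, 41, 43, 53, 31, -6]
  -6 < parent 41 at index 3, swap → [18, 33, 29, -6, 43, 53, 31, 41]
  -6 < parent 33 at index 1, swap → [18, -6, 29, 33, 43, 53, 31, 41]
  -6 < parent 18 at index 0, swap → [-6, 18, 29, 33, 43, 53, 31, 41]
insert 51:
  append 51 at index 8 → [-6, 18, 29, 33, 43, 53, 31, 41, 51] (no swap needed)

[-6, 18, 29, 33, 43, 53, 31, 41, 51]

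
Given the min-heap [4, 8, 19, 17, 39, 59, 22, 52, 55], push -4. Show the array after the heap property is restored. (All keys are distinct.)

[-4, 4, 19, 17, 8, 59, 22, 52, 55, 39]

append -4 at index 9 → [4, 8, 19, 17, 39, 59, 22, 52, 55, -4]
-4 < parent 39 at index 4, swap → [4, 8, 19, 17, -4, 59, 22, 52, 55, 39]
-4 < parent 8 at index 1, swap → [4, -4, 19, 17, 8, 59, 22, 52, 55, 39]
-4 < parent 4 at index 0, swap → [-4, 4, 19, 17, 8, 59, 22, 52, 55, 39]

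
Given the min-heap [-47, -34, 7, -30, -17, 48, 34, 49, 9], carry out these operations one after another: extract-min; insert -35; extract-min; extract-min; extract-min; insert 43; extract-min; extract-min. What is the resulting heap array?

[9, 34, 43, 48, 49]

extract-min → returns -47:
  remove root -47; move last element 9 to root → [9, -34, 7, -30, -17, 48, 34, 49]
  9 vs smaller child -34 at index 1, swap → [-34, 9, 7, -30, -17, 48, 34, 49]
  9 vs smaller child -30 at index 3, swap → [-34, -30, 7, 9, -17, 48, 34, 49]
insert -35:
  append -35 at index 8 → [-34, -30, 7, 9, -17, 48, 34, 49, -35]
  -35 < parent 9 at index 3, swap → [-34, -30, 7, -35, -17, 48, 34, 49, 9]
  -35 < parent -30 at index 1, swap → [-34, -35, 7, -30, -17, 48, 34, 49, 9]
  -35 < parent -34 at index 0, swap → [-35, -34, 7, -30, -17, 48, 34, 49, 9]
extract-min → returns -35:
  remove root -35; move last element 9 to root → [9, -34, 7, -30, -17, 48, 34, 49]
  9 vs smaller child -34 at index 1, swap → [-34, 9, 7, -30, -17, 48, 34, 49]
  9 vs smaller child -30 at index 3, swap → [-34, -30, 7, 9, -17, 48, 34, 49]
extract-min → returns -34:
  remove root -34; move last element 49 to root → [49, -30, 7, 9, -17, 48, 34]
  49 vs smaller child -30 at index 1, swap → [-30, 49, 7, 9, -17, 48, 34]
  49 vs smaller child -17 at index 4, swap → [-30, -17, 7, 9, 49, 48, 34]
extract-min → returns -30:
  remove root -30; move last element 34 to root → [34, -17, 7, 9, 49, 48]
  34 vs smaller child -17 at index 1, swap → [-17, 34, 7, 9, 49, 48]
  34 vs smaller child 9 at index 3, swap → [-17, 9, 7, 34, 49, 48]
insert 43:
  append 43 at index 6 → [-17, 9, 7, 34, 49, 48, 43] (no swap needed)
extract-min → returns -17:
  remove root -17; move last element 43 to root → [43, 9, 7, 34, 49, 48]
  43 vs smaller child 7 at index 2, swap → [7, 9, 43, 34, 49, 48]
extract-min → returns 7:
  remove root 7; move last element 48 to root → [48, 9, 43, 34, 49]
  48 vs smaller child 9 at index 1, swap → [9, 48, 43, 34, 49]
  48 vs smaller child 34 at index 3, swap → [9, 34, 43, 48, 49]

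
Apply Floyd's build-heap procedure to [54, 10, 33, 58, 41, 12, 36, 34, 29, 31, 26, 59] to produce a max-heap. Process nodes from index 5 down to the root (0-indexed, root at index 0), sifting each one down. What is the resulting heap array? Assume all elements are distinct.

[59, 58, 54, 34, 41, 33, 36, 10, 29, 31, 26, 12]

sift down from index 5:
  12 vs only child 59 at index 11, swap → [54, 10, 33, 58, 41, 59, 36, 34, 29, 31, 26, 12]
sift down from index 4: already satisfies heap property
sift down from index 3: already satisfies heap property
sift down from index 2:
  33 vs larger child 59 at index 5, swap → [54, 10, 59, 58, 41, 33, 36, 34, 29, 31, 26, 12]
sift down from index 1:
  10 vs larger child 58 at index 3, swap → [54, 58, 59, 10, 41, 33, 36, 34, 29, 31, 26, 12]
  10 vs larger child 34 at index 7, swap → [54, 58, 59, 34, 41, 33, 36, 10, 29, 31, 26, 12]
sift down from index 0:
  54 vs larger child 59 at index 2, swap → [59, 58, 54, 34, 41, 33, 36, 10, 29, 31, 26, 12]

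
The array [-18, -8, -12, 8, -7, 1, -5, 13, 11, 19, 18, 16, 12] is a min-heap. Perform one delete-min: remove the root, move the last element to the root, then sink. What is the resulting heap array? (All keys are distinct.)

remove root -18; move last element 12 to root → [12, -8, -12, 8, -7, 1, -5, 13, 11, 19, 18, 16]
12 vs smaller child -12 at index 2, swap → [-12, -8, 12, 8, -7, 1, -5, 13, 11, 19, 18, 16]
12 vs smaller child -5 at index 6, swap → [-12, -8, -5, 8, -7, 1, 12, 13, 11, 19, 18, 16]

[-12, -8, -5, 8, -7, 1, 12, 13, 11, 19, 18, 16]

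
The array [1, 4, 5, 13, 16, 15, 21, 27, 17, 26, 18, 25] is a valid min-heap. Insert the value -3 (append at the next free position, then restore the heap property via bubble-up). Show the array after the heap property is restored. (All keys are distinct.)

[-3, 4, 1, 13, 16, 5, 21, 27, 17, 26, 18, 25, 15]

append -3 at index 12 → [1, 4, 5, 13, 16, 15, 21, 27, 17, 26, 18, 25, -3]
-3 < parent 15 at index 5, swap → [1, 4, 5, 13, 16, -3, 21, 27, 17, 26, 18, 25, 15]
-3 < parent 5 at index 2, swap → [1, 4, -3, 13, 16, 5, 21, 27, 17, 26, 18, 25, 15]
-3 < parent 1 at index 0, swap → [-3, 4, 1, 13, 16, 5, 21, 27, 17, 26, 18, 25, 15]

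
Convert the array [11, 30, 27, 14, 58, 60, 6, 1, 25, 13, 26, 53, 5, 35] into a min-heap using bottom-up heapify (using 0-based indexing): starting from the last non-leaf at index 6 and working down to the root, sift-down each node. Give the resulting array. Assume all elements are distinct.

sift down from index 6: already satisfies heap property
sift down from index 5:
  60 vs smaller child 5 at index 12, swap → [11, 30, 27, 14, 58, 5, 6, 1, 25, 13, 26, 53, 60, 35]
sift down from index 4:
  58 vs smaller child 13 at index 9, swap → [11, 30, 27, 14, 13, 5, 6, 1, 25, 58, 26, 53, 60, 35]
sift down from index 3:
  14 vs smaller child 1 at index 7, swap → [11, 30, 27, 1, 13, 5, 6, 14, 25, 58, 26, 53, 60, 35]
sift down from index 2:
  27 vs smaller child 5 at index 5, swap → [11, 30, 5, 1, 13, 27, 6, 14, 25, 58, 26, 53, 60, 35]
sift down from index 1:
  30 vs smaller child 1 at index 3, swap → [11, 1, 5, 30, 13, 27, 6, 14, 25, 58, 26, 53, 60, 35]
  30 vs smaller child 14 at index 7, swap → [11, 1, 5, 14, 13, 27, 6, 30, 25, 58, 26, 53, 60, 35]
sift down from index 0:
  11 vs smaller child 1 at index 1, swap → [1, 11, 5, 14, 13, 27, 6, 30, 25, 58, 26, 53, 60, 35]

[1, 11, 5, 14, 13, 27, 6, 30, 25, 58, 26, 53, 60, 35]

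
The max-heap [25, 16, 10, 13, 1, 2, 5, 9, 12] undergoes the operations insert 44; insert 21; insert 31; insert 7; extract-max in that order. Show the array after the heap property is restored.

insert 44:
  append 44 at index 9 → [25, 16, 10, 13, 1, 2, 5, 9, 12, 44]
  44 > parent 1 at index 4, swap → [25, 16, 10, 13, 44, 2, 5, 9, 12, 1]
  44 > parent 16 at index 1, swap → [25, 44, 10, 13, 16, 2, 5, 9, 12, 1]
  44 > parent 25 at index 0, swap → [44, 25, 10, 13, 16, 2, 5, 9, 12, 1]
insert 21:
  append 21 at index 10 → [44, 25, 10, 13, 16, 2, 5, 9, 12, 1, 21]
  21 > parent 16 at index 4, swap → [44, 25, 10, 13, 21, 2, 5, 9, 12, 1, 16]
insert 31:
  append 31 at index 11 → [44, 25, 10, 13, 21, 2, 5, 9, 12, 1, 16, 31]
  31 > parent 2 at index 5, swap → [44, 25, 10, 13, 21, 31, 5, 9, 12, 1, 16, 2]
  31 > parent 10 at index 2, swap → [44, 25, 31, 13, 21, 10, 5, 9, 12, 1, 16, 2]
insert 7:
  append 7 at index 12 → [44, 25, 31, 13, 21, 10, 5, 9, 12, 1, 16, 2, 7] (no swap needed)
extract-max → returns 44:
  remove root 44; move last element 7 to root → [7, 25, 31, 13, 21, 10, 5, 9, 12, 1, 16, 2]
  7 vs larger child 31 at index 2, swap → [31, 25, 7, 13, 21, 10, 5, 9, 12, 1, 16, 2]
  7 vs larger child 10 at index 5, swap → [31, 25, 10, 13, 21, 7, 5, 9, 12, 1, 16, 2]

[31, 25, 10, 13, 21, 7, 5, 9, 12, 1, 16, 2]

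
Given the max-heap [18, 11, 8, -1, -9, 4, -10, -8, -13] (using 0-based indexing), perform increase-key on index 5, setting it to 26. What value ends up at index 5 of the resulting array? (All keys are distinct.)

8

set index 5 from 4 to 26 → [18, 11, 8, -1, -9, 26, -10, -8, -13]
26 > parent 8 at index 2, swap → [18, 11, 26, -1, -9, 8, -10, -8, -13]
26 > parent 18 at index 0, swap → [26, 11, 18, -1, -9, 8, -10, -8, -13]
resulting array: [26, 11, 18, -1, -9, 8, -10, -8, -13]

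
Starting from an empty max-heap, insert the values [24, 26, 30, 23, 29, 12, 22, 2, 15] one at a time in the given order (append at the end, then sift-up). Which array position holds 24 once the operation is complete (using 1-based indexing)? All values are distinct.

Insert 24:
  append 24 at index 1 → [24] (no swap needed)
Insert 26:
  append 26 at index 2 → [24, 26]
  26 > parent 24 at index 1, swap → [26, 24]
Insert 30:
  append 30 at index 3 → [26, 24, 30]
  30 > parent 26 at index 1, swap → [30, 24, 26]
Insert 23:
  append 23 at index 4 → [30, 24, 26, 23] (no swap needed)
Insert 29:
  append 29 at index 5 → [30, 24, 26, 23, 29]
  29 > parent 24 at index 2, swap → [30, 29, 26, 23, 24]
Insert 12:
  append 12 at index 6 → [30, 29, 26, 23, 24, 12] (no swap needed)
Insert 22:
  append 22 at index 7 → [30, 29, 26, 23, 24, 12, 22] (no swap needed)
Insert 2:
  append 2 at index 8 → [30, 29, 26, 23, 24, 12, 22, 2] (no swap needed)
Insert 15:
  append 15 at index 9 → [30, 29, 26, 23, 24, 12, 22, 2, 15] (no swap needed)
resulting array: [30, 29, 26, 23, 24, 12, 22, 2, 15]

5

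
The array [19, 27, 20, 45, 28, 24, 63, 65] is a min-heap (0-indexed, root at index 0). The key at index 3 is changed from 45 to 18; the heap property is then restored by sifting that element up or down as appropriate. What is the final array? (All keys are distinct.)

set index 3 from 45 to 18 → [19, 27, 20, 18, 28, 24, 63, 65]
18 < parent 27 at index 1, swap → [19, 18, 20, 27, 28, 24, 63, 65]
18 < parent 19 at index 0, swap → [18, 19, 20, 27, 28, 24, 63, 65]

[18, 19, 20, 27, 28, 24, 63, 65]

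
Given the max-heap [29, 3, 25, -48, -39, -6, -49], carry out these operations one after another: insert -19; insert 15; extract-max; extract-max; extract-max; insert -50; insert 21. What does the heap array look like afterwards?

[21, 3, -6, -39, -49, -19, -50, -48]

insert -19:
  append -19 at index 7 → [29, 3, 25, -48, -39, -6, -49, -19]
  -19 > parent -48 at index 3, swap → [29, 3, 25, -19, -39, -6, -49, -48]
insert 15:
  append 15 at index 8 → [29, 3, 25, -19, -39, -6, -49, -48, 15]
  15 > parent -19 at index 3, swap → [29, 3, 25, 15, -39, -6, -49, -48, -19]
  15 > parent 3 at index 1, swap → [29, 15, 25, 3, -39, -6, -49, -48, -19]
extract-max → returns 29:
  remove root 29; move last element -19 to root → [-19, 15, 25, 3, -39, -6, -49, -48]
  -19 vs larger child 25 at index 2, swap → [25, 15, -19, 3, -39, -6, -49, -48]
  -19 vs larger child -6 at index 5, swap → [25, 15, -6, 3, -39, -19, -49, -48]
extract-max → returns 25:
  remove root 25; move last element -48 to root → [-48, 15, -6, 3, -39, -19, -49]
  -48 vs larger child 15 at index 1, swap → [15, -48, -6, 3, -39, -19, -49]
  -48 vs larger child 3 at index 3, swap → [15, 3, -6, -48, -39, -19, -49]
extract-max → returns 15:
  remove root 15; move last element -49 to root → [-49, 3, -6, -48, -39, -19]
  -49 vs larger child 3 at index 1, swap → [3, -49, -6, -48, -39, -19]
  -49 vs larger child -39 at index 4, swap → [3, -39, -6, -48, -49, -19]
insert -50:
  append -50 at index 6 → [3, -39, -6, -48, -49, -19, -50] (no swap needed)
insert 21:
  append 21 at index 7 → [3, -39, -6, -48, -49, -19, -50, 21]
  21 > parent -48 at index 3, swap → [3, -39, -6, 21, -49, -19, -50, -48]
  21 > parent -39 at index 1, swap → [3, 21, -6, -39, -49, -19, -50, -48]
  21 > parent 3 at index 0, swap → [21, 3, -6, -39, -49, -19, -50, -48]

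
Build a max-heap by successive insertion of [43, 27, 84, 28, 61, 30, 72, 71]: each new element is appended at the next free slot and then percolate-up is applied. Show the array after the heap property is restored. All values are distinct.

Insert 43:
  append 43 at index 0 → [43] (no swap needed)
Insert 27:
  append 27 at index 1 → [43, 27] (no swap needed)
Insert 84:
  append 84 at index 2 → [43, 27, 84]
  84 > parent 43 at index 0, swap → [84, 27, 43]
Insert 28:
  append 28 at index 3 → [84, 27, 43, 28]
  28 > parent 27 at index 1, swap → [84, 28, 43, 27]
Insert 61:
  append 61 at index 4 → [84, 28, 43, 27, 61]
  61 > parent 28 at index 1, swap → [84, 61, 43, 27, 28]
Insert 30:
  append 30 at index 5 → [84, 61, 43, 27, 28, 30] (no swap needed)
Insert 72:
  append 72 at index 6 → [84, 61, 43, 27, 28, 30, 72]
  72 > parent 43 at index 2, swap → [84, 61, 72, 27, 28, 30, 43]
Insert 71:
  append 71 at index 7 → [84, 61, 72, 27, 28, 30, 43, 71]
  71 > parent 27 at index 3, swap → [84, 61, 72, 71, 28, 30, 43, 27]
  71 > parent 61 at index 1, swap → [84, 71, 72, 61, 28, 30, 43, 27]

[84, 71, 72, 61, 28, 30, 43, 27]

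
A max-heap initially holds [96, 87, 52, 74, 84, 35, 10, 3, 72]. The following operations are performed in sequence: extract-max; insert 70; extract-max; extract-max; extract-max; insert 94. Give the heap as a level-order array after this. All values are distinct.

[94, 70, 72, 10, 3, 35, 52]

extract-max → returns 96:
  remove root 96; move last element 72 to root → [72, 87, 52, 74, 84, 35, 10, 3]
  72 vs larger child 87 at index 1, swap → [87, 72, 52, 74, 84, 35, 10, 3]
  72 vs larger child 84 at index 4, swap → [87, 84, 52, 74, 72, 35, 10, 3]
insert 70:
  append 70 at index 8 → [87, 84, 52, 74, 72, 35, 10, 3, 70] (no swap needed)
extract-max → returns 87:
  remove root 87; move last element 70 to root → [70, 84, 52, 74, 72, 35, 10, 3]
  70 vs larger child 84 at index 1, swap → [84, 70, 52, 74, 72, 35, 10, 3]
  70 vs larger child 74 at index 3, swap → [84, 74, 52, 70, 72, 35, 10, 3]
extract-max → returns 84:
  remove root 84; move last element 3 to root → [3, 74, 52, 70, 72, 35, 10]
  3 vs larger child 74 at index 1, swap → [74, 3, 52, 70, 72, 35, 10]
  3 vs larger child 72 at index 4, swap → [74, 72, 52, 70, 3, 35, 10]
extract-max → returns 74:
  remove root 74; move last element 10 to root → [10, 72, 52, 70, 3, 35]
  10 vs larger child 72 at index 1, swap → [72, 10, 52, 70, 3, 35]
  10 vs larger child 70 at index 3, swap → [72, 70, 52, 10, 3, 35]
insert 94:
  append 94 at index 6 → [72, 70, 52, 10, 3, 35, 94]
  94 > parent 52 at index 2, swap → [72, 70, 94, 10, 3, 35, 52]
  94 > parent 72 at index 0, swap → [94, 70, 72, 10, 3, 35, 52]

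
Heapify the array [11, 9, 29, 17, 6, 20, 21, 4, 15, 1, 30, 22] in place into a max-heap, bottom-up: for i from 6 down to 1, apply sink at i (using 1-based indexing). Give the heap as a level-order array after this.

[30, 17, 29, 15, 9, 22, 21, 4, 11, 1, 6, 20]

sift down from index 6:
  20 vs only child 22 at index 12, swap → [11, 9, 29, 17, 6, 22, 21, 4, 15, 1, 30, 20]
sift down from index 5:
  6 vs larger child 30 at index 11, swap → [11, 9, 29, 17, 30, 22, 21, 4, 15, 1, 6, 20]
sift down from index 4: already satisfies heap property
sift down from index 3: already satisfies heap property
sift down from index 2:
  9 vs larger child 30 at index 5, swap → [11, 30, 29, 17, 9, 22, 21, 4, 15, 1, 6, 20]
sift down from index 1:
  11 vs larger child 30 at index 2, swap → [30, 11, 29, 17, 9, 22, 21, 4, 15, 1, 6, 20]
  11 vs larger child 17 at index 4, swap → [30, 17, 29, 11, 9, 22, 21, 4, 15, 1, 6, 20]
  11 vs larger child 15 at index 9, swap → [30, 17, 29, 15, 9, 22, 21, 4, 11, 1, 6, 20]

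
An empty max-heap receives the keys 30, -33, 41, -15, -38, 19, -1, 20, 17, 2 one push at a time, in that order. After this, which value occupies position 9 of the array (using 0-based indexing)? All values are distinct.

-38

Insert 30:
  append 30 at index 0 → [30] (no swap needed)
Insert -33:
  append -33 at index 1 → [30, -33] (no swap needed)
Insert 41:
  append 41 at index 2 → [30, -33, 41]
  41 > parent 30 at index 0, swap → [41, -33, 30]
Insert -15:
  append -15 at index 3 → [41, -33, 30, -15]
  -15 > parent -33 at index 1, swap → [41, -15, 30, -33]
Insert -38:
  append -38 at index 4 → [41, -15, 30, -33, -38] (no swap needed)
Insert 19:
  append 19 at index 5 → [41, -15, 30, -33, -38, 19] (no swap needed)
Insert -1:
  append -1 at index 6 → [41, -15, 30, -33, -38, 19, -1] (no swap needed)
Insert 20:
  append 20 at index 7 → [41, -15, 30, -33, -38, 19, -1, 20]
  20 > parent -33 at index 3, swap → [41, -15, 30, 20, -38, 19, -1, -33]
  20 > parent -15 at index 1, swap → [41, 20, 30, -15, -38, 19, -1, -33]
Insert 17:
  append 17 at index 8 → [41, 20, 30, -15, -38, 19, -1, -33, 17]
  17 > parent -15 at index 3, swap → [41, 20, 30, 17, -38, 19, -1, -33, -15]
Insert 2:
  append 2 at index 9 → [41, 20, 30, 17, -38, 19, -1, -33, -15, 2]
  2 > parent -38 at index 4, swap → [41, 20, 30, 17, 2, 19, -1, -33, -15, -38]
resulting array: [41, 20, 30, 17, 2, 19, -1, -33, -15, -38]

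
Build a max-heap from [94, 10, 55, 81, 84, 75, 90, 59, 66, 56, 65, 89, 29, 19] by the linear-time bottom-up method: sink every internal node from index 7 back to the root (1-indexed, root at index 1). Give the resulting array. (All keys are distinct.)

[94, 84, 90, 81, 65, 89, 55, 59, 66, 56, 10, 75, 29, 19]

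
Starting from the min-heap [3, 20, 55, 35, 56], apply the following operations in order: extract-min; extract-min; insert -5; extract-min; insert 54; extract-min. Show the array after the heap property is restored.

[54, 56, 55]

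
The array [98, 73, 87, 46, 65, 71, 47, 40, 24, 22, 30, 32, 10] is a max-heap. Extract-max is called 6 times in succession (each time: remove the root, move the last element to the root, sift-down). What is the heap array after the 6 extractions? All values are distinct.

extract-max #1 returns 98:
  remove root 98; move last element 10 to root → [10, 73, 87, 46, 65, 71, 47, 40, 24, 22, 30, 32]
  10 vs larger child 87 at index 2, swap → [87, 73, 10, 46, 65, 71, 47, 40, 24, 22, 30, 32]
  10 vs larger child 71 at index 5, swap → [87, 73, 71, 46, 65, 10, 47, 40, 24, 22, 30, 32]
  10 vs only child 32 at index 11, swap → [87, 73, 71, 46, 65, 32, 47, 40, 24, 22, 30, 10]
extract-max #2 returns 87:
  remove root 87; move last element 10 to root → [10, 73, 71, 46, 65, 32, 47, 40, 24, 22, 30]
  10 vs larger child 73 at index 1, swap → [73, 10, 71, 46, 65, 32, 47, 40, 24, 22, 30]
  10 vs larger child 65 at index 4, swap → [73, 65, 71, 46, 10, 32, 47, 40, 24, 22, 30]
  10 vs larger child 30 at index 10, swap → [73, 65, 71, 46, 30, 32, 47, 40, 24, 22, 10]
extract-max #3 returns 73:
  remove root 73; move last element 10 to root → [10, 65, 71, 46, 30, 32, 47, 40, 24, 22]
  10 vs larger child 71 at index 2, swap → [71, 65, 10, 46, 30, 32, 47, 40, 24, 22]
  10 vs larger child 47 at index 6, swap → [71, 65, 47, 46, 30, 32, 10, 40, 24, 22]
extract-max #4 returns 71:
  remove root 71; move last element 22 to root → [22, 65, 47, 46, 30, 32, 10, 40, 24]
  22 vs larger child 65 at index 1, swap → [65, 22, 47, 46, 30, 32, 10, 40, 24]
  22 vs larger child 46 at index 3, swap → [65, 46, 47, 22, 30, 32, 10, 40, 24]
  22 vs larger child 40 at index 7, swap → [65, 46, 47, 40, 30, 32, 10, 22, 24]
extract-max #5 returns 65:
  remove root 65; move last element 24 to root → [24, 46, 47, 40, 30, 32, 10, 22]
  24 vs larger child 47 at index 2, swap → [47, 46, 24, 40, 30, 32, 10, 22]
  24 vs larger child 32 at index 5, swap → [47, 46, 32, 40, 30, 24, 10, 22]
extract-max #6 returns 47:
  remove root 47; move last element 22 to root → [22, 46, 32, 40, 30, 24, 10]
  22 vs larger child 46 at index 1, swap → [46, 22, 32, 40, 30, 24, 10]
  22 vs larger child 40 at index 3, swap → [46, 40, 32, 22, 30, 24, 10]

[46, 40, 32, 22, 30, 24, 10]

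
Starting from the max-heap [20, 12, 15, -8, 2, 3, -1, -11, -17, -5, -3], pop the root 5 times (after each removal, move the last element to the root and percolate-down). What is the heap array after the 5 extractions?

[-1, -5, -3, -8, -11, -17]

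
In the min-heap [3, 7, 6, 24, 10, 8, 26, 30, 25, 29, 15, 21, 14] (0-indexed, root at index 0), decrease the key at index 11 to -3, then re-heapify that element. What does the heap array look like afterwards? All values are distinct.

set index 11 from 21 to -3 → [3, 7, 6, 24, 10, 8, 26, 30, 25, 29, 15, -3, 14]
-3 < parent 8 at index 5, swap → [3, 7, 6, 24, 10, -3, 26, 30, 25, 29, 15, 8, 14]
-3 < parent 6 at index 2, swap → [3, 7, -3, 24, 10, 6, 26, 30, 25, 29, 15, 8, 14]
-3 < parent 3 at index 0, swap → [-3, 7, 3, 24, 10, 6, 26, 30, 25, 29, 15, 8, 14]

[-3, 7, 3, 24, 10, 6, 26, 30, 25, 29, 15, 8, 14]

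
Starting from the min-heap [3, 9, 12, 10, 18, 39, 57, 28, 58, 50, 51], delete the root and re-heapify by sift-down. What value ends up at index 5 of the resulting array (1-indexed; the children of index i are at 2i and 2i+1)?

remove root 3; move last element 51 to root → [51, 9, 12, 10, 18, 39, 57, 28, 58, 50]
51 vs smaller child 9 at index 2, swap → [9, 51, 12, 10, 18, 39, 57, 28, 58, 50]
51 vs smaller child 10 at index 4, swap → [9, 10, 12, 51, 18, 39, 57, 28, 58, 50]
51 vs smaller child 28 at index 8, swap → [9, 10, 12, 28, 18, 39, 57, 51, 58, 50]
resulting array: [9, 10, 12, 28, 18, 39, 57, 51, 58, 50]

18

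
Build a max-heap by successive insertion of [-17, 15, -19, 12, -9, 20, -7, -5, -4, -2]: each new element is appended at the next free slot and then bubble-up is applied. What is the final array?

Insert -17:
  append -17 at index 0 → [-17] (no swap needed)
Insert 15:
  append 15 at index 1 → [-17, 15]
  15 > parent -17 at index 0, swap → [15, -17]
Insert -19:
  append -19 at index 2 → [15, -17, -19] (no swap needed)
Insert 12:
  append 12 at index 3 → [15, -17, -19, 12]
  12 > parent -17 at index 1, swap → [15, 12, -19, -17]
Insert -9:
  append -9 at index 4 → [15, 12, -19, -17, -9] (no swap needed)
Insert 20:
  append 20 at index 5 → [15, 12, -19, -17, -9, 20]
  20 > parent -19 at index 2, swap → [15, 12, 20, -17, -9, -19]
  20 > parent 15 at index 0, swap → [20, 12, 15, -17, -9, -19]
Insert -7:
  append -7 at index 6 → [20, 12, 15, -17, -9, -19, -7] (no swap needed)
Insert -5:
  append -5 at index 7 → [20, 12, 15, -17, -9, -19, -7, -5]
  -5 > parent -17 at index 3, swap → [20, 12, 15, -5, -9, -19, -7, -17]
Insert -4:
  append -4 at index 8 → [20, 12, 15, -5, -9, -19, -7, -17, -4]
  -4 > parent -5 at index 3, swap → [20, 12, 15, -4, -9, -19, -7, -17, -5]
Insert -2:
  append -2 at index 9 → [20, 12, 15, -4, -9, -19, -7, -17, -5, -2]
  -2 > parent -9 at index 4, swap → [20, 12, 15, -4, -2, -19, -7, -17, -5, -9]

[20, 12, 15, -4, -2, -19, -7, -17, -5, -9]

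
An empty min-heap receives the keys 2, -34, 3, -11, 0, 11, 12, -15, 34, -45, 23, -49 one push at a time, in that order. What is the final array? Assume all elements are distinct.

[-49, -34, -45, -11, -15, 3, 12, 2, 34, 0, 23, 11]

Insert 2:
  append 2 at index 0 → [2] (no swap needed)
Insert -34:
  append -34 at index 1 → [2, -34]
  -34 < parent 2 at index 0, swap → [-34, 2]
Insert 3:
  append 3 at index 2 → [-34, 2, 3] (no swap needed)
Insert -11:
  append -11 at index 3 → [-34, 2, 3, -11]
  -11 < parent 2 at index 1, swap → [-34, -11, 3, 2]
Insert 0:
  append 0 at index 4 → [-34, -11, 3, 2, 0] (no swap needed)
Insert 11:
  append 11 at index 5 → [-34, -11, 3, 2, 0, 11] (no swap needed)
Insert 12:
  append 12 at index 6 → [-34, -11, 3, 2, 0, 11, 12] (no swap needed)
Insert -15:
  append -15 at index 7 → [-34, -11, 3, 2, 0, 11, 12, -15]
  -15 < parent 2 at index 3, swap → [-34, -11, 3, -15, 0, 11, 12, 2]
  -15 < parent -11 at index 1, swap → [-34, -15, 3, -11, 0, 11, 12, 2]
Insert 34:
  append 34 at index 8 → [-34, -15, 3, -11, 0, 11, 12, 2, 34] (no swap needed)
Insert -45:
  append -45 at index 9 → [-34, -15, 3, -11, 0, 11, 12, 2, 34, -45]
  -45 < parent 0 at index 4, swap → [-34, -15, 3, -11, -45, 11, 12, 2, 34, 0]
  -45 < parent -15 at index 1, swap → [-34, -45, 3, -11, -15, 11, 12, 2, 34, 0]
  -45 < parent -34 at index 0, swap → [-45, -34, 3, -11, -15, 11, 12, 2, 34, 0]
Insert 23:
  append 23 at index 10 → [-45, -34, 3, -11, -15, 11, 12, 2, 34, 0, 23] (no swap needed)
Insert -49:
  append -49 at index 11 → [-45, -34, 3, -11, -15, 11, 12, 2, 34, 0, 23, -49]
  -49 < parent 11 at index 5, swap → [-45, -34, 3, -11, -15, -49, 12, 2, 34, 0, 23, 11]
  -49 < parent 3 at index 2, swap → [-45, -34, -49, -11, -15, 3, 12, 2, 34, 0, 23, 11]
  -49 < parent -45 at index 0, swap → [-49, -34, -45, -11, -15, 3, 12, 2, 34, 0, 23, 11]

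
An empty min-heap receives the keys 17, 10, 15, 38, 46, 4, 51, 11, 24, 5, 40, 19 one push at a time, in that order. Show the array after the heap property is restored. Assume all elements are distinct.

[4, 5, 10, 17, 11, 15, 51, 38, 24, 46, 40, 19]

Insert 17:
  append 17 at index 0 → [17] (no swap needed)
Insert 10:
  append 10 at index 1 → [17, 10]
  10 < parent 17 at index 0, swap → [10, 17]
Insert 15:
  append 15 at index 2 → [10, 17, 15] (no swap needed)
Insert 38:
  append 38 at index 3 → [10, 17, 15, 38] (no swap needed)
Insert 46:
  append 46 at index 4 → [10, 17, 15, 38, 46] (no swap needed)
Insert 4:
  append 4 at index 5 → [10, 17, 15, 38, 46, 4]
  4 < parent 15 at index 2, swap → [10, 17, 4, 38, 46, 15]
  4 < parent 10 at index 0, swap → [4, 17, 10, 38, 46, 15]
Insert 51:
  append 51 at index 6 → [4, 17, 10, 38, 46, 15, 51] (no swap needed)
Insert 11:
  append 11 at index 7 → [4, 17, 10, 38, 46, 15, 51, 11]
  11 < parent 38 at index 3, swap → [4, 17, 10, 11, 46, 15, 51, 38]
  11 < parent 17 at index 1, swap → [4, 11, 10, 17, 46, 15, 51, 38]
Insert 24:
  append 24 at index 8 → [4, 11, 10, 17, 46, 15, 51, 38, 24] (no swap needed)
Insert 5:
  append 5 at index 9 → [4, 11, 10, 17, 46, 15, 51, 38, 24, 5]
  5 < parent 46 at index 4, swap → [4, 11, 10, 17, 5, 15, 51, 38, 24, 46]
  5 < parent 11 at index 1, swap → [4, 5, 10, 17, 11, 15, 51, 38, 24, 46]
Insert 40:
  append 40 at index 10 → [4, 5, 10, 17, 11, 15, 51, 38, 24, 46, 40] (no swap needed)
Insert 19:
  append 19 at index 11 → [4, 5, 10, 17, 11, 15, 51, 38, 24, 46, 40, 19] (no swap needed)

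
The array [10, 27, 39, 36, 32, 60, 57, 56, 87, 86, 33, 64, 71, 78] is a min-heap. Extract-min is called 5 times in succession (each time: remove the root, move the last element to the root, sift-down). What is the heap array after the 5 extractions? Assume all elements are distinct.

[39, 56, 57, 64, 71, 60, 86, 78, 87]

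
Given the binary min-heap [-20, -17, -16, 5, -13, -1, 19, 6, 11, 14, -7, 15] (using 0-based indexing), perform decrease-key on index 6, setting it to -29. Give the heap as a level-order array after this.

[-29, -17, -20, 5, -13, -1, -16, 6, 11, 14, -7, 15]

set index 6 from 19 to -29 → [-20, -17, -16, 5, -13, -1, -29, 6, 11, 14, -7, 15]
-29 < parent -16 at index 2, swap → [-20, -17, -29, 5, -13, -1, -16, 6, 11, 14, -7, 15]
-29 < parent -20 at index 0, swap → [-29, -17, -20, 5, -13, -1, -16, 6, 11, 14, -7, 15]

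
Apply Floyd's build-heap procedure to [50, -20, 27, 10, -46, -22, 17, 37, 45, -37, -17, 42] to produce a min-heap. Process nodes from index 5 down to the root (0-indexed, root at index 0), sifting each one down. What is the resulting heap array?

[-46, -37, -22, 10, -20, 27, 17, 37, 45, 50, -17, 42]

sift down from index 5: already satisfies heap property
sift down from index 4: already satisfies heap property
sift down from index 3: already satisfies heap property
sift down from index 2:
  27 vs smaller child -22 at index 5, swap → [50, -20, -22, 10, -46, 27, 17, 37, 45, -37, -17, 42]
sift down from index 1:
  -20 vs smaller child -46 at index 4, swap → [50, -46, -22, 10, -20, 27, 17, 37, 45, -37, -17, 42]
  -20 vs smaller child -37 at index 9, swap → [50, -46, -22, 10, -37, 27, 17, 37, 45, -20, -17, 42]
sift down from index 0:
  50 vs smaller child -46 at index 1, swap → [-46, 50, -22, 10, -37, 27, 17, 37, 45, -20, -17, 42]
  50 vs smaller child -37 at index 4, swap → [-46, -37, -22, 10, 50, 27, 17, 37, 45, -20, -17, 42]
  50 vs smaller child -20 at index 9, swap → [-46, -37, -22, 10, -20, 27, 17, 37, 45, 50, -17, 42]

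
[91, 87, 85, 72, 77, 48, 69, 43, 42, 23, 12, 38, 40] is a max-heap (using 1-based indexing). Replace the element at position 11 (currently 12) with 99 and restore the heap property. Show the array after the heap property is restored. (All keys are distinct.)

[99, 91, 85, 72, 87, 48, 69, 43, 42, 23, 77, 38, 40]

set index 11 from 12 to 99 → [91, 87, 85, 72, 77, 48, 69, 43, 42, 23, 99, 38, 40]
99 > parent 77 at index 5, swap → [91, 87, 85, 72, 99, 48, 69, 43, 42, 23, 77, 38, 40]
99 > parent 87 at index 2, swap → [91, 99, 85, 72, 87, 48, 69, 43, 42, 23, 77, 38, 40]
99 > parent 91 at index 1, swap → [99, 91, 85, 72, 87, 48, 69, 43, 42, 23, 77, 38, 40]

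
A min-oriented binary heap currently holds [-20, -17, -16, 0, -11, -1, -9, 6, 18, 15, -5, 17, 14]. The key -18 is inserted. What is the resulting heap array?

append -18 at index 13 → [-20, -17, -16, 0, -11, -1, -9, 6, 18, 15, -5, 17, 14, -18]
-18 < parent -9 at index 6, swap → [-20, -17, -16, 0, -11, -1, -18, 6, 18, 15, -5, 17, 14, -9]
-18 < parent -16 at index 2, swap → [-20, -17, -18, 0, -11, -1, -16, 6, 18, 15, -5, 17, 14, -9]

[-20, -17, -18, 0, -11, -1, -16, 6, 18, 15, -5, 17, 14, -9]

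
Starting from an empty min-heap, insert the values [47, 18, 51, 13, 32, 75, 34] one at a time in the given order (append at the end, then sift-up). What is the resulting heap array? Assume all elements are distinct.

Insert 47:
  append 47 at index 0 → [47] (no swap needed)
Insert 18:
  append 18 at index 1 → [47, 18]
  18 < parent 47 at index 0, swap → [18, 47]
Insert 51:
  append 51 at index 2 → [18, 47, 51] (no swap needed)
Insert 13:
  append 13 at index 3 → [18, 47, 51, 13]
  13 < parent 47 at index 1, swap → [18, 13, 51, 47]
  13 < parent 18 at index 0, swap → [13, 18, 51, 47]
Insert 32:
  append 32 at index 4 → [13, 18, 51, 47, 32] (no swap needed)
Insert 75:
  append 75 at index 5 → [13, 18, 51, 47, 32, 75] (no swap needed)
Insert 34:
  append 34 at index 6 → [13, 18, 51, 47, 32, 75, 34]
  34 < parent 51 at index 2, swap → [13, 18, 34, 47, 32, 75, 51]

[13, 18, 34, 47, 32, 75, 51]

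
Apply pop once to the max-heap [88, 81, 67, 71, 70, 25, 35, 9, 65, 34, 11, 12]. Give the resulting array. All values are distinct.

remove root 88; move last element 12 to root → [12, 81, 67, 71, 70, 25, 35, 9, 65, 34, 11]
12 vs larger child 81 at index 1, swap → [81, 12, 67, 71, 70, 25, 35, 9, 65, 34, 11]
12 vs larger child 71 at index 3, swap → [81, 71, 67, 12, 70, 25, 35, 9, 65, 34, 11]
12 vs larger child 65 at index 8, swap → [81, 71, 67, 65, 70, 25, 35, 9, 12, 34, 11]

[81, 71, 67, 65, 70, 25, 35, 9, 12, 34, 11]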